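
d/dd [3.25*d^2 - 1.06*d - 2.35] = 6.5*d - 1.06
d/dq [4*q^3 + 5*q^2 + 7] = 2*q*(6*q + 5)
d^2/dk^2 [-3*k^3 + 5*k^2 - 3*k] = 10 - 18*k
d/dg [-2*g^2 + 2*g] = 2 - 4*g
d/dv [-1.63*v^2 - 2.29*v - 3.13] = -3.26*v - 2.29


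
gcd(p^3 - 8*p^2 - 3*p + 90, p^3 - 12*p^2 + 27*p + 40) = p - 5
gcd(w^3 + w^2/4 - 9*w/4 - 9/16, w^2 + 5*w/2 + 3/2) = w + 3/2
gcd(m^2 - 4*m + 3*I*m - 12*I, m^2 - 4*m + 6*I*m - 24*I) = m - 4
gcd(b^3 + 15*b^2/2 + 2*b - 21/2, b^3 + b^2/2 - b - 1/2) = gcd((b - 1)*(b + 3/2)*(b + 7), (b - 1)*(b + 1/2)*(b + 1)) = b - 1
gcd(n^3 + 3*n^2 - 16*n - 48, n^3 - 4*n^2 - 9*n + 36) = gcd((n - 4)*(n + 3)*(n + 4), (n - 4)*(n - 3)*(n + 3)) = n^2 - n - 12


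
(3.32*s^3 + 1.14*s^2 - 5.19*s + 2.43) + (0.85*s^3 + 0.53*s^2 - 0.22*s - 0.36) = 4.17*s^3 + 1.67*s^2 - 5.41*s + 2.07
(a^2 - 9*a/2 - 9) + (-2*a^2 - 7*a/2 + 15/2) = -a^2 - 8*a - 3/2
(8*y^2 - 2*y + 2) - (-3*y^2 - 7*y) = 11*y^2 + 5*y + 2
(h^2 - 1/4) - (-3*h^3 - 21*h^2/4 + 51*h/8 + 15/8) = 3*h^3 + 25*h^2/4 - 51*h/8 - 17/8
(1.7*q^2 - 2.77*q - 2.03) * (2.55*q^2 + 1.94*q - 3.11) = 4.335*q^4 - 3.7655*q^3 - 15.8373*q^2 + 4.6765*q + 6.3133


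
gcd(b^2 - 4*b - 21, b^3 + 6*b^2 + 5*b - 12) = b + 3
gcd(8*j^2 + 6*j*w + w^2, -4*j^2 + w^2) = 2*j + w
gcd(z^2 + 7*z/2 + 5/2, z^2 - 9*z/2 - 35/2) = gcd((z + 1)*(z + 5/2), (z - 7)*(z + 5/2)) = z + 5/2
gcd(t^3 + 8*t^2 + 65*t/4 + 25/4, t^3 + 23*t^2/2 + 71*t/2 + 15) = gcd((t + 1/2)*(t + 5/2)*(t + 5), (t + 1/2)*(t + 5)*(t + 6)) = t^2 + 11*t/2 + 5/2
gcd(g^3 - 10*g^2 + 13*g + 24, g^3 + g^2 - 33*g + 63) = g - 3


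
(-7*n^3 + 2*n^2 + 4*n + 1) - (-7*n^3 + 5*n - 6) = 2*n^2 - n + 7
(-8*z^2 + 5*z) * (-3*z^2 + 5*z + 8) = 24*z^4 - 55*z^3 - 39*z^2 + 40*z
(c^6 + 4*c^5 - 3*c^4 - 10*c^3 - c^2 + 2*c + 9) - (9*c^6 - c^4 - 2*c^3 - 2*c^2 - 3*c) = -8*c^6 + 4*c^5 - 2*c^4 - 8*c^3 + c^2 + 5*c + 9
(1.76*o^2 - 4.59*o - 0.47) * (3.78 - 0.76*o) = -1.3376*o^3 + 10.1412*o^2 - 16.993*o - 1.7766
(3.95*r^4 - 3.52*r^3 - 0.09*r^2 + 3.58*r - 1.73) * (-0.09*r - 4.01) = -0.3555*r^5 - 15.5227*r^4 + 14.1233*r^3 + 0.0387*r^2 - 14.2001*r + 6.9373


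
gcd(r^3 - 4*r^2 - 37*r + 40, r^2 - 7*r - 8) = r - 8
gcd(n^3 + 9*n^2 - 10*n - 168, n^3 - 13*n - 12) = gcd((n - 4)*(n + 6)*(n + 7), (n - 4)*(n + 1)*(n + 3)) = n - 4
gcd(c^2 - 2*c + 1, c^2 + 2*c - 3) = c - 1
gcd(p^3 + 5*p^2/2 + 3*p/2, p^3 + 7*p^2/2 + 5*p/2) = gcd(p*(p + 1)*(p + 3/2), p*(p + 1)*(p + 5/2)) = p^2 + p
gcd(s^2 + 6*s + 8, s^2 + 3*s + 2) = s + 2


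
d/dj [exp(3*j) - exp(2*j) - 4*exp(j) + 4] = (3*exp(2*j) - 2*exp(j) - 4)*exp(j)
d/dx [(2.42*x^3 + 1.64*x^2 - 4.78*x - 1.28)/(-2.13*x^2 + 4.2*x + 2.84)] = (-5.1546*x^4 + 20.328*x^3 + 17.325*x^2 + 3.8624*x - 8.1992)/(4.5369*x^4 - 17.892*x^3 + 5.5416*x^2 + 23.856*x + 8.0656)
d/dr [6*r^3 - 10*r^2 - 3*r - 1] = 18*r^2 - 20*r - 3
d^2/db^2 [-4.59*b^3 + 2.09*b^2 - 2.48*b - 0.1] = 4.18 - 27.54*b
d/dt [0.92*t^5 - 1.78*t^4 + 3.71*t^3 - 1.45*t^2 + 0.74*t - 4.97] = 4.6*t^4 - 7.12*t^3 + 11.13*t^2 - 2.9*t + 0.74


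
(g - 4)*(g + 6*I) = g^2 - 4*g + 6*I*g - 24*I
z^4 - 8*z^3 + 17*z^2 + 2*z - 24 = (z - 4)*(z - 3)*(z - 2)*(z + 1)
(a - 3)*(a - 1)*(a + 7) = a^3 + 3*a^2 - 25*a + 21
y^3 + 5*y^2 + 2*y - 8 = (y - 1)*(y + 2)*(y + 4)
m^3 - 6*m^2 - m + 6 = (m - 6)*(m - 1)*(m + 1)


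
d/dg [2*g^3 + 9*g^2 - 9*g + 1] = 6*g^2 + 18*g - 9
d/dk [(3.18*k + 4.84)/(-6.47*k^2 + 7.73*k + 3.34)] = (20.5746*k^2 + 62.6296*k - 26.792)/(41.8609*k^4 - 100.0262*k^3 + 16.5333*k^2 + 51.6364*k + 11.1556)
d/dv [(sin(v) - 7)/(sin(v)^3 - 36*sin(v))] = (-2*sin(v) + 21 - 252/sin(v)^2)*cos(v)/((sin(v) - 6)^2*(sin(v) + 6)^2)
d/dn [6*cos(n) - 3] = -6*sin(n)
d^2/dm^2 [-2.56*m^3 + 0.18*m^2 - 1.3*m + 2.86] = 0.36 - 15.36*m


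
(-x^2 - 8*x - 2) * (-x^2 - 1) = x^4 + 8*x^3 + 3*x^2 + 8*x + 2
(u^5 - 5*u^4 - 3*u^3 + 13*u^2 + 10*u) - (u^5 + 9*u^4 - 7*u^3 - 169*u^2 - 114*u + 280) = -14*u^4 + 4*u^3 + 182*u^2 + 124*u - 280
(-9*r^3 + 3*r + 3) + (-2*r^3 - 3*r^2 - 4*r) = -11*r^3 - 3*r^2 - r + 3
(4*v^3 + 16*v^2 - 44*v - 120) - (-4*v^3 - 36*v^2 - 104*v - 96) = 8*v^3 + 52*v^2 + 60*v - 24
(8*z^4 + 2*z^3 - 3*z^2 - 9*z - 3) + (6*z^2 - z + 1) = 8*z^4 + 2*z^3 + 3*z^2 - 10*z - 2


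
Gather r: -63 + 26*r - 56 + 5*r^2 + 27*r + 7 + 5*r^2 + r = 10*r^2 + 54*r - 112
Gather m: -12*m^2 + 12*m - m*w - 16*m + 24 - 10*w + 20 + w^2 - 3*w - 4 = -12*m^2 + m*(-w - 4) + w^2 - 13*w + 40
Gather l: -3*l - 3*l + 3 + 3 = 6 - 6*l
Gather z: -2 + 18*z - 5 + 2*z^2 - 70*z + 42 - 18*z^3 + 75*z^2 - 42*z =-18*z^3 + 77*z^2 - 94*z + 35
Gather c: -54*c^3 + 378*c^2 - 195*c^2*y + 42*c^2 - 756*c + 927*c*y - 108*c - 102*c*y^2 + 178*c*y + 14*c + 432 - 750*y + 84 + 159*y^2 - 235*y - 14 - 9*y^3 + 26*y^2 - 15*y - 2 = -54*c^3 + c^2*(420 - 195*y) + c*(-102*y^2 + 1105*y - 850) - 9*y^3 + 185*y^2 - 1000*y + 500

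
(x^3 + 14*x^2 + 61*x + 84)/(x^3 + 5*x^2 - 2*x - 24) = (x + 7)/(x - 2)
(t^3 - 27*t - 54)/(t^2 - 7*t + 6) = (t^2 + 6*t + 9)/(t - 1)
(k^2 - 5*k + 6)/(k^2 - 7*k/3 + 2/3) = 3*(k - 3)/(3*k - 1)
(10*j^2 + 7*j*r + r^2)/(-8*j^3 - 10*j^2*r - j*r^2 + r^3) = (5*j + r)/(-4*j^2 - 3*j*r + r^2)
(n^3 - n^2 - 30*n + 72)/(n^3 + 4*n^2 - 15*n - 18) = (n - 4)/(n + 1)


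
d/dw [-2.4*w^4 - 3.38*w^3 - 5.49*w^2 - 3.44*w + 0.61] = -9.6*w^3 - 10.14*w^2 - 10.98*w - 3.44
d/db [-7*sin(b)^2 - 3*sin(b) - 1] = -(14*sin(b) + 3)*cos(b)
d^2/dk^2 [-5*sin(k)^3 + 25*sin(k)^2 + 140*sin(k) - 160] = 45*sin(k)^3 - 100*sin(k)^2 - 170*sin(k) + 50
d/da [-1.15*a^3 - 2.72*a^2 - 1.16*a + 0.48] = -3.45*a^2 - 5.44*a - 1.16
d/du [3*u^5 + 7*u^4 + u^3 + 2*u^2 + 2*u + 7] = 15*u^4 + 28*u^3 + 3*u^2 + 4*u + 2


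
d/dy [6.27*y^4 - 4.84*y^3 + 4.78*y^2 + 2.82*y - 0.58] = 25.08*y^3 - 14.52*y^2 + 9.56*y + 2.82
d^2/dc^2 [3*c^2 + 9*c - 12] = 6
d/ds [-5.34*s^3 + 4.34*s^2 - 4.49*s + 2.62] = -16.02*s^2 + 8.68*s - 4.49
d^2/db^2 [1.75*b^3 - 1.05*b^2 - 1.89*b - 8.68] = 10.5*b - 2.1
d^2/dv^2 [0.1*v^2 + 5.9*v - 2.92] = 0.200000000000000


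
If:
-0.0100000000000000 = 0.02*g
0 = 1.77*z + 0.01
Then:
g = -0.50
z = -0.01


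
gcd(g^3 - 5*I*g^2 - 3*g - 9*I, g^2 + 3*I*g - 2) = g + I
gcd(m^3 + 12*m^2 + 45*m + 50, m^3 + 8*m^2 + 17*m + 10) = m^2 + 7*m + 10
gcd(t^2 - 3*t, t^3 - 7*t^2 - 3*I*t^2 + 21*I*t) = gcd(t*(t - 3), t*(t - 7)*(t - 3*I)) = t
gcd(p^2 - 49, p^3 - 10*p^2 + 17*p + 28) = p - 7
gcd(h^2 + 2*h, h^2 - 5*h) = h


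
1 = 1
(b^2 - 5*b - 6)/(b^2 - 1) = (b - 6)/(b - 1)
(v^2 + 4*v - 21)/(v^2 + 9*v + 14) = (v - 3)/(v + 2)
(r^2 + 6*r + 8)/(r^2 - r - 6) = (r + 4)/(r - 3)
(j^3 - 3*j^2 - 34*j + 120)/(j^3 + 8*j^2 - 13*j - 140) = (j^2 + j - 30)/(j^2 + 12*j + 35)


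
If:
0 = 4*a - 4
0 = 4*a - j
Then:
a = 1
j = 4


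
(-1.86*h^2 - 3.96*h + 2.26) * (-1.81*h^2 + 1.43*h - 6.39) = 3.3666*h^4 + 4.5078*h^3 + 2.132*h^2 + 28.5362*h - 14.4414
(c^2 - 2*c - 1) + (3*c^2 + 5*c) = 4*c^2 + 3*c - 1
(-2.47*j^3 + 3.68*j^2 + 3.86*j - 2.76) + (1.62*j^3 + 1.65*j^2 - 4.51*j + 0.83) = -0.85*j^3 + 5.33*j^2 - 0.65*j - 1.93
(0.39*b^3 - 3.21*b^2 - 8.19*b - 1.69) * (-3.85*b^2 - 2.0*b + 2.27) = -1.5015*b^5 + 11.5785*b^4 + 38.8368*b^3 + 15.5998*b^2 - 15.2113*b - 3.8363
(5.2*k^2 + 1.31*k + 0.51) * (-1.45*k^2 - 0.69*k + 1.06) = -7.54*k^4 - 5.4875*k^3 + 3.8686*k^2 + 1.0367*k + 0.5406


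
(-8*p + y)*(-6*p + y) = 48*p^2 - 14*p*y + y^2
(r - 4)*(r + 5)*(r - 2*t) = r^3 - 2*r^2*t + r^2 - 2*r*t - 20*r + 40*t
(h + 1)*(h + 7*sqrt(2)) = h^2 + h + 7*sqrt(2)*h + 7*sqrt(2)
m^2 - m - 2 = (m - 2)*(m + 1)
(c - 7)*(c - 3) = c^2 - 10*c + 21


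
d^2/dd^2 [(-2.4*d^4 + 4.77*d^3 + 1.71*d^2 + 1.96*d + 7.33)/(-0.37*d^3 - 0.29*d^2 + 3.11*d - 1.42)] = (1.77635683940025e-15*d^7 + 6.48248400000001*d^6 - 55.096098*d^5 + 150.172302*d^4 - 265.856324*d^3 + 247.955508*d^2 + 9.906054*d - 159.96359)/(0.050653*d^9 + 0.119103*d^8 - 1.183926*d^7 - 1.394635*d^6 + 10.865574*d^5 - 1.030971*d^4 - 35.526215*d^3 + 42.957414*d^2 - 18.813012*d + 2.863288)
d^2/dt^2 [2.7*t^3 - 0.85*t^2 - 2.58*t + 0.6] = 16.2*t - 1.7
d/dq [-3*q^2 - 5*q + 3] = -6*q - 5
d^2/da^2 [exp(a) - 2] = exp(a)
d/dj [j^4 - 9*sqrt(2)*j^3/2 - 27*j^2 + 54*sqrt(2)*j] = 4*j^3 - 27*sqrt(2)*j^2/2 - 54*j + 54*sqrt(2)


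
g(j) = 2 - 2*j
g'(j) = -2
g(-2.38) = 6.76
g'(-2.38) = -2.00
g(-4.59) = 11.18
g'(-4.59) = -2.00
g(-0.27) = 2.54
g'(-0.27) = -2.00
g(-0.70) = 3.40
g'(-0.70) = -2.00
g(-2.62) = 7.24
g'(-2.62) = -2.00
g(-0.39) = 2.78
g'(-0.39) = -2.00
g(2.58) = -3.16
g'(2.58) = -2.00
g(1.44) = -0.88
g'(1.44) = -2.00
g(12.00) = -22.00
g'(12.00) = -2.00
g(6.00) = -10.00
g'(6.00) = -2.00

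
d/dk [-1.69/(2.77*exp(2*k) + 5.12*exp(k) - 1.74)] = (9.3626*exp(k) + 8.6528)*exp(k)/(2.77*exp(2*k) + 5.12*exp(k) - 1.74)^2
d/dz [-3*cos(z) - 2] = 3*sin(z)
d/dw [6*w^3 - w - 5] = 18*w^2 - 1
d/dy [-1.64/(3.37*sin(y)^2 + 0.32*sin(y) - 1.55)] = (11.0536*sin(y) + 0.5248)*cos(y)/(3.37*sin(y)^2 + 0.32*sin(y) - 1.55)^2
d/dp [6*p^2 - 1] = 12*p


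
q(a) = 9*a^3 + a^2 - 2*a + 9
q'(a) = 27*a^2 + 2*a - 2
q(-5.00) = -1081.00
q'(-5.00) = 663.00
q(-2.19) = -76.36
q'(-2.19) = 123.11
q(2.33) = 123.61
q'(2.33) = 149.24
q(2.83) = 215.34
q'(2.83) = 219.90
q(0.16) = 8.74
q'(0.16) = -0.99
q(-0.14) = 9.27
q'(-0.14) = -1.75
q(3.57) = 424.10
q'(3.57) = 349.25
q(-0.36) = 9.43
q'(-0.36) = 0.78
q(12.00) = 15681.00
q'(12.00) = 3910.00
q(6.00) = 1977.00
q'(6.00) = 982.00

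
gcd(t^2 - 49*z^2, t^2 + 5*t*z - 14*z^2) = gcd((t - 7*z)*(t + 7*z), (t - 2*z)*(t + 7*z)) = t + 7*z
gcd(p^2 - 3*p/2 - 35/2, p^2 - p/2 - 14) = p + 7/2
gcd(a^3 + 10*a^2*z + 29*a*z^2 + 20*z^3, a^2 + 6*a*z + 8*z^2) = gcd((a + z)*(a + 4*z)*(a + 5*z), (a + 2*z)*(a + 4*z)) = a + 4*z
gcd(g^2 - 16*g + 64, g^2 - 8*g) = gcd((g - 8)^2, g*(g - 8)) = g - 8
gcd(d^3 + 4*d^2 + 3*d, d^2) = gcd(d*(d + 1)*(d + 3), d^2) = d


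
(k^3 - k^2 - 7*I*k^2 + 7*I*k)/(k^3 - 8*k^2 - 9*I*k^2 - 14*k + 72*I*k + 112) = k*(k - 1)/(k^2 - 2*k*(4 + I) + 16*I)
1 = 1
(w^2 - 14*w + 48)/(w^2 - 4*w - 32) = (w - 6)/(w + 4)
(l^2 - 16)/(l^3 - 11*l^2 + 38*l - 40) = (l + 4)/(l^2 - 7*l + 10)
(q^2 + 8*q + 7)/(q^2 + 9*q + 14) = (q + 1)/(q + 2)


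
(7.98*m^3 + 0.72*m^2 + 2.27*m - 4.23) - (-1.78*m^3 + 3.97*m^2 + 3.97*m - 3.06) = 9.76*m^3 - 3.25*m^2 - 1.7*m - 1.17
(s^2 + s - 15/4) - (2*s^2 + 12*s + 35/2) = -s^2 - 11*s - 85/4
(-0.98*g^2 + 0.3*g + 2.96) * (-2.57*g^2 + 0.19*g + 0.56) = 2.5186*g^4 - 0.9572*g^3 - 8.099*g^2 + 0.7304*g + 1.6576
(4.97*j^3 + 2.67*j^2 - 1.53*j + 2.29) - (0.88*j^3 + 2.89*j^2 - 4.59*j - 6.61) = 4.09*j^3 - 0.22*j^2 + 3.06*j + 8.9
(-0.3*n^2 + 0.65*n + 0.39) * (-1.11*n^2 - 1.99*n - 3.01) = 0.333*n^4 - 0.1245*n^3 - 0.8234*n^2 - 2.7326*n - 1.1739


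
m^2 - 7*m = m*(m - 7)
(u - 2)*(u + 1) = u^2 - u - 2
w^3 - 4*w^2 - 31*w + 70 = (w - 7)*(w - 2)*(w + 5)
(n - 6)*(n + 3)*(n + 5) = n^3 + 2*n^2 - 33*n - 90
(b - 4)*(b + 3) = b^2 - b - 12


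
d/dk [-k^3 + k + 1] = 1 - 3*k^2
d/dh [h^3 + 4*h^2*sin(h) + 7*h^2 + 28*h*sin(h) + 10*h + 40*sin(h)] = 4*h^2*cos(h) + 3*h^2 + 8*h*sin(h) + 28*h*cos(h) + 14*h + 28*sin(h) + 40*cos(h) + 10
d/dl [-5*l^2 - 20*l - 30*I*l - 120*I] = -10*l - 20 - 30*I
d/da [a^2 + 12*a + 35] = 2*a + 12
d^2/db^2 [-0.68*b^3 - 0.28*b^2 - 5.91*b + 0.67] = -4.08*b - 0.56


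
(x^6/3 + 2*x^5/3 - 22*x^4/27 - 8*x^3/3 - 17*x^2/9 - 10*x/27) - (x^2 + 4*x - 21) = x^6/3 + 2*x^5/3 - 22*x^4/27 - 8*x^3/3 - 26*x^2/9 - 118*x/27 + 21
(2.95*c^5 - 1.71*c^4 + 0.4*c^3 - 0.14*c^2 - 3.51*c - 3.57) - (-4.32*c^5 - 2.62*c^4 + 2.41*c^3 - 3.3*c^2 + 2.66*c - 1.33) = 7.27*c^5 + 0.91*c^4 - 2.01*c^3 + 3.16*c^2 - 6.17*c - 2.24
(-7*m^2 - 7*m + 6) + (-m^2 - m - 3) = -8*m^2 - 8*m + 3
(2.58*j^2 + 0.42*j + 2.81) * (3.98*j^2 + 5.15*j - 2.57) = 10.2684*j^4 + 14.9586*j^3 + 6.7162*j^2 + 13.3921*j - 7.2217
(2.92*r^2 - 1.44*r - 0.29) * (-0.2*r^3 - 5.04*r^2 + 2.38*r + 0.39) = -0.584*r^5 - 14.4288*r^4 + 14.2652*r^3 - 0.8268*r^2 - 1.2518*r - 0.1131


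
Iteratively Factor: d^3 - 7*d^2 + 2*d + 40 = (d - 4)*(d^2 - 3*d - 10) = (d - 5)*(d - 4)*(d + 2)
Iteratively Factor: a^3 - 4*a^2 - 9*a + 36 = (a - 3)*(a^2 - a - 12) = (a - 3)*(a + 3)*(a - 4)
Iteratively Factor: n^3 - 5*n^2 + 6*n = (n)*(n^2 - 5*n + 6) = n*(n - 3)*(n - 2)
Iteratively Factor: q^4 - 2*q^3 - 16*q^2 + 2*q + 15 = (q - 1)*(q^3 - q^2 - 17*q - 15) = (q - 1)*(q + 1)*(q^2 - 2*q - 15) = (q - 1)*(q + 1)*(q + 3)*(q - 5)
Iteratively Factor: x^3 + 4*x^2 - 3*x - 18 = (x + 3)*(x^2 + x - 6) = (x + 3)^2*(x - 2)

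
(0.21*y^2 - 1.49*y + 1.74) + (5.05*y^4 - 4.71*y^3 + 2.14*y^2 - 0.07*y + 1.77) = 5.05*y^4 - 4.71*y^3 + 2.35*y^2 - 1.56*y + 3.51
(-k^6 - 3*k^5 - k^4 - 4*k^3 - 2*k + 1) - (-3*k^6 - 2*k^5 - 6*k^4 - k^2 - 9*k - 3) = 2*k^6 - k^5 + 5*k^4 - 4*k^3 + k^2 + 7*k + 4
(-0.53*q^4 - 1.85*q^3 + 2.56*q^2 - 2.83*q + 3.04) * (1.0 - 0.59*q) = 0.3127*q^5 + 0.5615*q^4 - 3.3604*q^3 + 4.2297*q^2 - 4.6236*q + 3.04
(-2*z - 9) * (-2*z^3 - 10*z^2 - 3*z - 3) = 4*z^4 + 38*z^3 + 96*z^2 + 33*z + 27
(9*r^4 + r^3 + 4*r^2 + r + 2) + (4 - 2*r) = 9*r^4 + r^3 + 4*r^2 - r + 6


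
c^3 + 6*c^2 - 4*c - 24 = (c - 2)*(c + 2)*(c + 6)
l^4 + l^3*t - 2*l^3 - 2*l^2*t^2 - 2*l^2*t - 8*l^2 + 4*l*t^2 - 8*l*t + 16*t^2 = (l - 4)*(l + 2)*(l - t)*(l + 2*t)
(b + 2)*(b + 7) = b^2 + 9*b + 14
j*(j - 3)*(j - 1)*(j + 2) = j^4 - 2*j^3 - 5*j^2 + 6*j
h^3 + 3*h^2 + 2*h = h*(h + 1)*(h + 2)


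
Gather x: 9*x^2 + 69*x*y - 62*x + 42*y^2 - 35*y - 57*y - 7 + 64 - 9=9*x^2 + x*(69*y - 62) + 42*y^2 - 92*y + 48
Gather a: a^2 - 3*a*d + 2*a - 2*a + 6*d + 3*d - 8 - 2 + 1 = a^2 - 3*a*d + 9*d - 9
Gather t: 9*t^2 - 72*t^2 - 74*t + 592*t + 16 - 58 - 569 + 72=-63*t^2 + 518*t - 539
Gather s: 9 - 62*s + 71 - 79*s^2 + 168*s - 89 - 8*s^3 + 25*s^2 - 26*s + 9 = -8*s^3 - 54*s^2 + 80*s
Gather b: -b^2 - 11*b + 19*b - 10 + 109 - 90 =-b^2 + 8*b + 9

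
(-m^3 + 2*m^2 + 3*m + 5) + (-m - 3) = -m^3 + 2*m^2 + 2*m + 2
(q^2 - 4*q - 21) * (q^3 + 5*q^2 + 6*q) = q^5 + q^4 - 35*q^3 - 129*q^2 - 126*q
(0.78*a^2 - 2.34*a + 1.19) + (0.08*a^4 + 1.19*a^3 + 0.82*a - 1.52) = 0.08*a^4 + 1.19*a^3 + 0.78*a^2 - 1.52*a - 0.33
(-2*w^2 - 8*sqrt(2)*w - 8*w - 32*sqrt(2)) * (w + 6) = -2*w^3 - 20*w^2 - 8*sqrt(2)*w^2 - 80*sqrt(2)*w - 48*w - 192*sqrt(2)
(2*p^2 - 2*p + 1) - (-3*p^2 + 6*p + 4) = 5*p^2 - 8*p - 3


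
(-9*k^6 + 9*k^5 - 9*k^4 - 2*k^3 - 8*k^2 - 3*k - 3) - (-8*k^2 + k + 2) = -9*k^6 + 9*k^5 - 9*k^4 - 2*k^3 - 4*k - 5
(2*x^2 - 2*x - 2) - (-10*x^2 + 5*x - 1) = 12*x^2 - 7*x - 1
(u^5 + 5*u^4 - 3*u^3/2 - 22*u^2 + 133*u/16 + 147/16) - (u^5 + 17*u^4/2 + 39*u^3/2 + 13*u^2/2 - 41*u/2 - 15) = -7*u^4/2 - 21*u^3 - 57*u^2/2 + 461*u/16 + 387/16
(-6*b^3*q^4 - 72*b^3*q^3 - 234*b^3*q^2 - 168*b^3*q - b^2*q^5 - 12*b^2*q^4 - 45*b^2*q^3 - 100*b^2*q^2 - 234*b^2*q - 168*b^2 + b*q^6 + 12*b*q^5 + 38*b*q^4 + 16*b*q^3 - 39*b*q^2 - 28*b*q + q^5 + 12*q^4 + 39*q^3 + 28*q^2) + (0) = -6*b^3*q^4 - 72*b^3*q^3 - 234*b^3*q^2 - 168*b^3*q - b^2*q^5 - 12*b^2*q^4 - 45*b^2*q^3 - 100*b^2*q^2 - 234*b^2*q - 168*b^2 + b*q^6 + 12*b*q^5 + 38*b*q^4 + 16*b*q^3 - 39*b*q^2 - 28*b*q + q^5 + 12*q^4 + 39*q^3 + 28*q^2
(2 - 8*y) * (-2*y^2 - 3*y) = 16*y^3 + 20*y^2 - 6*y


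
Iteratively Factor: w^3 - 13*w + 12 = (w - 3)*(w^2 + 3*w - 4) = (w - 3)*(w + 4)*(w - 1)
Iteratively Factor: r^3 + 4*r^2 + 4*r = (r + 2)*(r^2 + 2*r) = r*(r + 2)*(r + 2)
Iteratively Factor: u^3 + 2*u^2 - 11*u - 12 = (u + 4)*(u^2 - 2*u - 3) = (u - 3)*(u + 4)*(u + 1)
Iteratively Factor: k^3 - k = (k - 1)*(k^2 + k) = (k - 1)*(k + 1)*(k)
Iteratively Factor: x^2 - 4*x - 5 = (x - 5)*(x + 1)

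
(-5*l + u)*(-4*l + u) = 20*l^2 - 9*l*u + u^2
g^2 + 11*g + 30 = (g + 5)*(g + 6)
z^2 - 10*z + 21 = (z - 7)*(z - 3)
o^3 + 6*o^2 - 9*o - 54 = (o - 3)*(o + 3)*(o + 6)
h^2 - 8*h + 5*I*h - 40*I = (h - 8)*(h + 5*I)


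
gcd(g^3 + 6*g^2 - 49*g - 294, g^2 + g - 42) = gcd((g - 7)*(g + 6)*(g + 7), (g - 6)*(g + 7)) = g + 7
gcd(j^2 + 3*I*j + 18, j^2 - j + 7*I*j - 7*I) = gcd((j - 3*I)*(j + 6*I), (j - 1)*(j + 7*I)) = 1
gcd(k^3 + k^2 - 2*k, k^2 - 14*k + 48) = 1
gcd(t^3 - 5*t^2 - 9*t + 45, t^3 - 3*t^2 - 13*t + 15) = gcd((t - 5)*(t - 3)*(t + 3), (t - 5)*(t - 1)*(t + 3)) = t^2 - 2*t - 15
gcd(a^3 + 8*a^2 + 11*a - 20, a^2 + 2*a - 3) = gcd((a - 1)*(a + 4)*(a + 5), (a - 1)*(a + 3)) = a - 1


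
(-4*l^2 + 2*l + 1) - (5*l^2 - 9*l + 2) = -9*l^2 + 11*l - 1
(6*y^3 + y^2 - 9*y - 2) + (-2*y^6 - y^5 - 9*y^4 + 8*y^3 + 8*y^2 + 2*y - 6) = -2*y^6 - y^5 - 9*y^4 + 14*y^3 + 9*y^2 - 7*y - 8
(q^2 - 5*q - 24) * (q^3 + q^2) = q^5 - 4*q^4 - 29*q^3 - 24*q^2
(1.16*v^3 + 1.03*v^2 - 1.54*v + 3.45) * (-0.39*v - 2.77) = -0.4524*v^4 - 3.6149*v^3 - 2.2525*v^2 + 2.9203*v - 9.5565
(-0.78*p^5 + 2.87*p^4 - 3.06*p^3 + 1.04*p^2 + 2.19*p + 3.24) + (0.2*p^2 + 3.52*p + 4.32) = -0.78*p^5 + 2.87*p^4 - 3.06*p^3 + 1.24*p^2 + 5.71*p + 7.56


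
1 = 1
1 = 1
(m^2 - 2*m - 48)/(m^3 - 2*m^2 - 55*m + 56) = (m + 6)/(m^2 + 6*m - 7)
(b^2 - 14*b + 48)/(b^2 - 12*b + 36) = (b - 8)/(b - 6)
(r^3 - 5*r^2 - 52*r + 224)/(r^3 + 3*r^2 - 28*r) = (r - 8)/r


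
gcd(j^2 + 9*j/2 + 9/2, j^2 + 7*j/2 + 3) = j + 3/2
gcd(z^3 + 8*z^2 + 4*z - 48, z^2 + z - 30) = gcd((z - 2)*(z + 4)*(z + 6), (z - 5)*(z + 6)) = z + 6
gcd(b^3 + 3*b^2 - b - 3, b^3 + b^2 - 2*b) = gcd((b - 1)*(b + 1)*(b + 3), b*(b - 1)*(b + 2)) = b - 1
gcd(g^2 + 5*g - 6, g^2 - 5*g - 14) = 1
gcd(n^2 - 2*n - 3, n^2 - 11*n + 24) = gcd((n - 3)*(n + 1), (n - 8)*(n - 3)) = n - 3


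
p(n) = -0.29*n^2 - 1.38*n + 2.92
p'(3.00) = -3.12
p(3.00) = -3.83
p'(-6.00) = 2.10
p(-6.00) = 0.76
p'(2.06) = -2.57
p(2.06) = -1.15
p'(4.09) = -3.75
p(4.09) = -7.58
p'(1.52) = -2.26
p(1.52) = 0.15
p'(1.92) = -2.49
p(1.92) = -0.80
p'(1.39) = -2.19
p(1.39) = 0.44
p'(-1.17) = -0.70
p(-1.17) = 4.14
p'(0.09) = -1.43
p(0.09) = 2.79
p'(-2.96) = 0.34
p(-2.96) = 4.46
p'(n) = -0.58*n - 1.38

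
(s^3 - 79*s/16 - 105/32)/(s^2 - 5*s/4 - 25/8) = (16*s^2 + 40*s + 21)/(4*(4*s + 5))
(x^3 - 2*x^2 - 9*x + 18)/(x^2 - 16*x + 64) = (x^3 - 2*x^2 - 9*x + 18)/(x^2 - 16*x + 64)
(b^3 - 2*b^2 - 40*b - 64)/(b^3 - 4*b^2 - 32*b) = (b + 2)/b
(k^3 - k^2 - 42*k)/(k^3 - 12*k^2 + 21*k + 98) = k*(k + 6)/(k^2 - 5*k - 14)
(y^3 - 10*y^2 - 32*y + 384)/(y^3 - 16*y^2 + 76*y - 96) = (y^2 - 2*y - 48)/(y^2 - 8*y + 12)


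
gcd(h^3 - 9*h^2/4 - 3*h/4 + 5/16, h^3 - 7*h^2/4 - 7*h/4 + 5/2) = 1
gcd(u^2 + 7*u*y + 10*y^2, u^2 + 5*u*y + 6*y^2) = u + 2*y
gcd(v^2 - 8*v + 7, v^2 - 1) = v - 1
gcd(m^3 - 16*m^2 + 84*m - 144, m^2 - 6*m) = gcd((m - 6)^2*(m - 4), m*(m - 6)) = m - 6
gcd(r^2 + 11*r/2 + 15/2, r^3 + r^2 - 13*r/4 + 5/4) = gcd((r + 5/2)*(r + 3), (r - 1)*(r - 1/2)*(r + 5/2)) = r + 5/2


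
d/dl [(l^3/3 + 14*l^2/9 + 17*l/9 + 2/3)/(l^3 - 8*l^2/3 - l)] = 2*(-33*l^4 - 60*l^3 + 20*l^2 + 48*l + 9)/(3*l^2*(9*l^4 - 48*l^3 + 46*l^2 + 48*l + 9))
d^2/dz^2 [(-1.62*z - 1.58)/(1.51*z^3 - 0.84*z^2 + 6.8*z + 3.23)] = (-22.162572*z^5 - 30.901848*z^4 + 63.047328*z^3 - 9.21501600000005*z^2 + 74.01426*z - 83.528752)/(3.442951*z^9 - 5.745852*z^8 + 49.710408*z^7 - 30.249255*z^6 + 199.279848*z^5 + 89.306304*z^4 + 250.994477*z^3 + 421.774692*z^2 + 212.83116*z + 33.698267)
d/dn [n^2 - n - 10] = 2*n - 1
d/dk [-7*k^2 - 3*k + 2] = -14*k - 3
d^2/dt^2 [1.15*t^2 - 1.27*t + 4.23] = 2.30000000000000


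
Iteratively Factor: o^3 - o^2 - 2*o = (o)*(o^2 - o - 2) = o*(o - 2)*(o + 1)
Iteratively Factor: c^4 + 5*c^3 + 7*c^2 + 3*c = (c + 1)*(c^3 + 4*c^2 + 3*c) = (c + 1)^2*(c^2 + 3*c) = (c + 1)^2*(c + 3)*(c)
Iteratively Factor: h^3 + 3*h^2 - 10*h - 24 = (h + 4)*(h^2 - h - 6) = (h + 2)*(h + 4)*(h - 3)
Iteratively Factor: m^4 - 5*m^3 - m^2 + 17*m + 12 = (m + 1)*(m^3 - 6*m^2 + 5*m + 12) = (m - 3)*(m + 1)*(m^2 - 3*m - 4) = (m - 3)*(m + 1)^2*(m - 4)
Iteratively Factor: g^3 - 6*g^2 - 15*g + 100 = (g + 4)*(g^2 - 10*g + 25) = (g - 5)*(g + 4)*(g - 5)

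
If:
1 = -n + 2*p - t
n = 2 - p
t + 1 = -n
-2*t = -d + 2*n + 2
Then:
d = 0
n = 2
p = 0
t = -3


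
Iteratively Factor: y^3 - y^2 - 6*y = (y)*(y^2 - y - 6) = y*(y - 3)*(y + 2)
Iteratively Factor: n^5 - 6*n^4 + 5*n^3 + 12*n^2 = (n)*(n^4 - 6*n^3 + 5*n^2 + 12*n) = n^2*(n^3 - 6*n^2 + 5*n + 12) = n^2*(n + 1)*(n^2 - 7*n + 12) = n^2*(n - 4)*(n + 1)*(n - 3)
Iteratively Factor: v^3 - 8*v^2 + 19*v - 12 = (v - 3)*(v^2 - 5*v + 4) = (v - 4)*(v - 3)*(v - 1)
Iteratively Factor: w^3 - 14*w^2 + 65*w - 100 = (w - 4)*(w^2 - 10*w + 25) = (w - 5)*(w - 4)*(w - 5)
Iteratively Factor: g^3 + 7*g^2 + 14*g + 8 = (g + 4)*(g^2 + 3*g + 2) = (g + 2)*(g + 4)*(g + 1)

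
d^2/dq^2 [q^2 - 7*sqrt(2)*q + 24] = 2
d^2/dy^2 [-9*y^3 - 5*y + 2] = -54*y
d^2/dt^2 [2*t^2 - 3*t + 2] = 4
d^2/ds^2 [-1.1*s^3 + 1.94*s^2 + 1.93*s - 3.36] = 3.88 - 6.6*s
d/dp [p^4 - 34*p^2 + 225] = 4*p*(p^2 - 17)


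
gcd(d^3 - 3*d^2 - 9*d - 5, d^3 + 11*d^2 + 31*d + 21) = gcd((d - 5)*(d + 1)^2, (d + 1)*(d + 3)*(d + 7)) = d + 1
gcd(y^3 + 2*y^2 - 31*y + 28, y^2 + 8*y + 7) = y + 7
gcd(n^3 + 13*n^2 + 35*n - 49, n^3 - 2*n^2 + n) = n - 1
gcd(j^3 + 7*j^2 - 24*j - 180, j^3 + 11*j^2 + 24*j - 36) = j^2 + 12*j + 36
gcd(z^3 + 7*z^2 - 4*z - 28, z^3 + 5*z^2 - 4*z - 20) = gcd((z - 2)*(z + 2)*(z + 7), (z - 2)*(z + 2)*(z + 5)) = z^2 - 4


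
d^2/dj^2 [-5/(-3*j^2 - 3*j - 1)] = 30*(-3*j^2 - 3*j + 3*(2*j + 1)^2 - 1)/(3*j^2 + 3*j + 1)^3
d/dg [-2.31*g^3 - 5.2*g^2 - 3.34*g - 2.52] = -6.93*g^2 - 10.4*g - 3.34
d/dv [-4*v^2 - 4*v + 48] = -8*v - 4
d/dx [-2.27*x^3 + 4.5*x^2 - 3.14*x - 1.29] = -6.81*x^2 + 9.0*x - 3.14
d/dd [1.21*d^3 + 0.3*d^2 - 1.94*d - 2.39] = 3.63*d^2 + 0.6*d - 1.94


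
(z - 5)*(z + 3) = z^2 - 2*z - 15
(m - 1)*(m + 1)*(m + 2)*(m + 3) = m^4 + 5*m^3 + 5*m^2 - 5*m - 6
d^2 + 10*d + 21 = (d + 3)*(d + 7)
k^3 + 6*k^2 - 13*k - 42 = (k - 3)*(k + 2)*(k + 7)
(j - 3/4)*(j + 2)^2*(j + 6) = j^4 + 37*j^3/4 + 41*j^2/2 + 3*j - 18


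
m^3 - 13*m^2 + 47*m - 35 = (m - 7)*(m - 5)*(m - 1)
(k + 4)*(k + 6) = k^2 + 10*k + 24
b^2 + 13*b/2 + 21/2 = (b + 3)*(b + 7/2)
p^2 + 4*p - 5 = (p - 1)*(p + 5)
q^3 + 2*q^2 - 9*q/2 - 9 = (q + 2)*(q - 3*sqrt(2)/2)*(q + 3*sqrt(2)/2)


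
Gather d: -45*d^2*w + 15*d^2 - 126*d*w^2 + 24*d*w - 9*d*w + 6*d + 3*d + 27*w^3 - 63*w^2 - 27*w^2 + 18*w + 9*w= d^2*(15 - 45*w) + d*(-126*w^2 + 15*w + 9) + 27*w^3 - 90*w^2 + 27*w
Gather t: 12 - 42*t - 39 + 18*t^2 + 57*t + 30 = 18*t^2 + 15*t + 3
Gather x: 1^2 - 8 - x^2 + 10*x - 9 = -x^2 + 10*x - 16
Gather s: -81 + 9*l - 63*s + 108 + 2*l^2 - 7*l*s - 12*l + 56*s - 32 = 2*l^2 - 3*l + s*(-7*l - 7) - 5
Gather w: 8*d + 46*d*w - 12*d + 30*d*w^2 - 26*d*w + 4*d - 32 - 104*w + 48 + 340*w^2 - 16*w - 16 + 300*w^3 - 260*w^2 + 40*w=300*w^3 + w^2*(30*d + 80) + w*(20*d - 80)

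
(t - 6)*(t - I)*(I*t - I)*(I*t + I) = -t^4 + 6*t^3 + I*t^3 + t^2 - 6*I*t^2 - 6*t - I*t + 6*I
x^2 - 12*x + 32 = (x - 8)*(x - 4)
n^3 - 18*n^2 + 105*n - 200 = (n - 8)*(n - 5)^2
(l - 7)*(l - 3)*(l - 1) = l^3 - 11*l^2 + 31*l - 21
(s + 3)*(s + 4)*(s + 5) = s^3 + 12*s^2 + 47*s + 60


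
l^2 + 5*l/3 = l*(l + 5/3)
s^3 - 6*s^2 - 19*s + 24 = (s - 8)*(s - 1)*(s + 3)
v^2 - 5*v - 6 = (v - 6)*(v + 1)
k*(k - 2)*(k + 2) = k^3 - 4*k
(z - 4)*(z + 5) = z^2 + z - 20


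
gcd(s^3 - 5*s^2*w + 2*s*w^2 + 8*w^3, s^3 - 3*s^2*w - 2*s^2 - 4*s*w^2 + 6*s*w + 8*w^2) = s^2 - 3*s*w - 4*w^2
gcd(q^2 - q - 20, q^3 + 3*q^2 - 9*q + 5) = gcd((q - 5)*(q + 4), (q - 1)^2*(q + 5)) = 1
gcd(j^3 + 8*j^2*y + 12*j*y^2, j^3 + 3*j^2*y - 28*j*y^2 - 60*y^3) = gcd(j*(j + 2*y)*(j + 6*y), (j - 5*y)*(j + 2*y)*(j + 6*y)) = j^2 + 8*j*y + 12*y^2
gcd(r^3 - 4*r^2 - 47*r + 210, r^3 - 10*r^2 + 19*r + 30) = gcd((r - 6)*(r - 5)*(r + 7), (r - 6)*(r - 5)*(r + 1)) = r^2 - 11*r + 30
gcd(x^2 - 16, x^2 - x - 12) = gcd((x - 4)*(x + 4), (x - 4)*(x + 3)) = x - 4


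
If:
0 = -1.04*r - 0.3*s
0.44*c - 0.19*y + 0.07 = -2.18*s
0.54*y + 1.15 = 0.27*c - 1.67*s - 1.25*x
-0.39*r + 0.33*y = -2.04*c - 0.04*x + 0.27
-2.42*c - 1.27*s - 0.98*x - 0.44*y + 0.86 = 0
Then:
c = 0.68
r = 0.13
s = -0.47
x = 1.33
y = -3.41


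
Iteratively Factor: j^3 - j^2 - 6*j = (j)*(j^2 - j - 6) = j*(j - 3)*(j + 2)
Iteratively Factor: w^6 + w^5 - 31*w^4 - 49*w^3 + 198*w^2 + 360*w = (w + 3)*(w^5 - 2*w^4 - 25*w^3 + 26*w^2 + 120*w) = (w - 3)*(w + 3)*(w^4 + w^3 - 22*w^2 - 40*w) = w*(w - 3)*(w + 3)*(w^3 + w^2 - 22*w - 40) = w*(w - 3)*(w + 3)*(w + 4)*(w^2 - 3*w - 10) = w*(w - 5)*(w - 3)*(w + 3)*(w + 4)*(w + 2)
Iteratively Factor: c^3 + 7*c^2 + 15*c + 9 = (c + 3)*(c^2 + 4*c + 3) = (c + 3)^2*(c + 1)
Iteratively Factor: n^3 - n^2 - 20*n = (n)*(n^2 - n - 20) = n*(n + 4)*(n - 5)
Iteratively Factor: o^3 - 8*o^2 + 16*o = (o)*(o^2 - 8*o + 16) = o*(o - 4)*(o - 4)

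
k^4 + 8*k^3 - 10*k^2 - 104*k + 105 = (k - 3)*(k - 1)*(k + 5)*(k + 7)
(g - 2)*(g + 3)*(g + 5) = g^3 + 6*g^2 - g - 30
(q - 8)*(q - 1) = q^2 - 9*q + 8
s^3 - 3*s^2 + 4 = (s - 2)^2*(s + 1)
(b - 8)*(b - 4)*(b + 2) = b^3 - 10*b^2 + 8*b + 64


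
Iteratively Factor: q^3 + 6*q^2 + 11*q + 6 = (q + 1)*(q^2 + 5*q + 6) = (q + 1)*(q + 2)*(q + 3)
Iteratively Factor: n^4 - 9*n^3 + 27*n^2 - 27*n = (n)*(n^3 - 9*n^2 + 27*n - 27) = n*(n - 3)*(n^2 - 6*n + 9) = n*(n - 3)^2*(n - 3)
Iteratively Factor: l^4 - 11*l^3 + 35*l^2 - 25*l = (l - 5)*(l^3 - 6*l^2 + 5*l) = (l - 5)^2*(l^2 - l) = (l - 5)^2*(l - 1)*(l)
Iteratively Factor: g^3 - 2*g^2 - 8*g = (g - 4)*(g^2 + 2*g) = g*(g - 4)*(g + 2)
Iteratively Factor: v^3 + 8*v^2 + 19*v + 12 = (v + 1)*(v^2 + 7*v + 12) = (v + 1)*(v + 4)*(v + 3)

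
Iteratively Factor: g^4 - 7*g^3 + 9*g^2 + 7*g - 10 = (g - 1)*(g^3 - 6*g^2 + 3*g + 10) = (g - 5)*(g - 1)*(g^2 - g - 2) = (g - 5)*(g - 2)*(g - 1)*(g + 1)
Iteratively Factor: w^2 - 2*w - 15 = (w + 3)*(w - 5)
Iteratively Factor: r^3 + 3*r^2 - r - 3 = (r + 3)*(r^2 - 1) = (r - 1)*(r + 3)*(r + 1)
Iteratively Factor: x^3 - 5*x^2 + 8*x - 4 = (x - 2)*(x^2 - 3*x + 2) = (x - 2)^2*(x - 1)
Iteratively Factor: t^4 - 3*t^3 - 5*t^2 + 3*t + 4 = (t + 1)*(t^3 - 4*t^2 - t + 4) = (t + 1)^2*(t^2 - 5*t + 4) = (t - 4)*(t + 1)^2*(t - 1)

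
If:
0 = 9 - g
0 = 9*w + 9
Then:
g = 9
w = -1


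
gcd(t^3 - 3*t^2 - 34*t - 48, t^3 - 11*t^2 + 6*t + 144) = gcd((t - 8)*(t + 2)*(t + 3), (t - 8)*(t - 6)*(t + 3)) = t^2 - 5*t - 24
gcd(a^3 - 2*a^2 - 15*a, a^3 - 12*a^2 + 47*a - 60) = a - 5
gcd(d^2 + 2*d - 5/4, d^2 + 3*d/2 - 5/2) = d + 5/2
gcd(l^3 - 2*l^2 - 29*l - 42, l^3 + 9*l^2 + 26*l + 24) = l^2 + 5*l + 6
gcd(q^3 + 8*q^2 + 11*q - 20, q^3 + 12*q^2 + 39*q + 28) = q + 4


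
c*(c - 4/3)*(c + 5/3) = c^3 + c^2/3 - 20*c/9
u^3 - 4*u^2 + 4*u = u*(u - 2)^2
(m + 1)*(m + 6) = m^2 + 7*m + 6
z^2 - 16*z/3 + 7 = (z - 3)*(z - 7/3)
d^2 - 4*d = d*(d - 4)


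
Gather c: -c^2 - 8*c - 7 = -c^2 - 8*c - 7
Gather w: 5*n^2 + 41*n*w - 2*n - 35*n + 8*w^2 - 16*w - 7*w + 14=5*n^2 - 37*n + 8*w^2 + w*(41*n - 23) + 14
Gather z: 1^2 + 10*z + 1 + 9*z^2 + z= 9*z^2 + 11*z + 2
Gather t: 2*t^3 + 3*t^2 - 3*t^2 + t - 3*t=2*t^3 - 2*t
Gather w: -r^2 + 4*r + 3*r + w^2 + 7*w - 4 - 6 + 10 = -r^2 + 7*r + w^2 + 7*w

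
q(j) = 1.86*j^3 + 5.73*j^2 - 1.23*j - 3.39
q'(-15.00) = 1082.37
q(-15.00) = -4973.19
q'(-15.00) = 1082.37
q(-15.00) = -4973.19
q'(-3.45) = 25.65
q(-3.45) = -7.32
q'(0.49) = 5.73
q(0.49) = -2.40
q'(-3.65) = 31.28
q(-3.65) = -13.01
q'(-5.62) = 110.61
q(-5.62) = -145.66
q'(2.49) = 61.90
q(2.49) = 57.79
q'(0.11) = 0.10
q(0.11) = -3.45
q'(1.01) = 16.04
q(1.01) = 3.13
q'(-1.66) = -4.88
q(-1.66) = 5.93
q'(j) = 5.58*j^2 + 11.46*j - 1.23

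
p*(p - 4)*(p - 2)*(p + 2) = p^4 - 4*p^3 - 4*p^2 + 16*p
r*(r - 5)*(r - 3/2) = r^3 - 13*r^2/2 + 15*r/2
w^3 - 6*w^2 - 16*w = w*(w - 8)*(w + 2)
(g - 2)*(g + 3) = g^2 + g - 6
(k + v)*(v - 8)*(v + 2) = k*v^2 - 6*k*v - 16*k + v^3 - 6*v^2 - 16*v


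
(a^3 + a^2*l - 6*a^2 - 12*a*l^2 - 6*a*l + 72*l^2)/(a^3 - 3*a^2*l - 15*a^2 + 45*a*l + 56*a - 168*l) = (a^2 + 4*a*l - 6*a - 24*l)/(a^2 - 15*a + 56)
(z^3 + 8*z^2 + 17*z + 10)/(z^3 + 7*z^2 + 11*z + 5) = (z + 2)/(z + 1)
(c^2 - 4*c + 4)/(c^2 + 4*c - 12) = (c - 2)/(c + 6)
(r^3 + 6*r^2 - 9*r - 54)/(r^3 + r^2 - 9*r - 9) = (r + 6)/(r + 1)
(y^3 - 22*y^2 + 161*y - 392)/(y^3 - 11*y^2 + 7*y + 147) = (y - 8)/(y + 3)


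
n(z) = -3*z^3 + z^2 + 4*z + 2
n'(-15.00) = -2051.00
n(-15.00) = 10292.00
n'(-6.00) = -332.00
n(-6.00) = 662.00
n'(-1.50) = -19.25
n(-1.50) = 8.38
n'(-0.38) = 1.94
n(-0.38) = 0.79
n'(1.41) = -11.07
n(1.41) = 1.22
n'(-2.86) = -75.34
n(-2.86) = 68.92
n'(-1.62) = -22.86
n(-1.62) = 10.90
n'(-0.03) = 3.93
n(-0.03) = 1.88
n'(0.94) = -2.07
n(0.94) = 4.15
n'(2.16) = -33.67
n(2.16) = -14.93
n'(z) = -9*z^2 + 2*z + 4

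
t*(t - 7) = t^2 - 7*t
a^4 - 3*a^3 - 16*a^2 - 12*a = a*(a - 6)*(a + 1)*(a + 2)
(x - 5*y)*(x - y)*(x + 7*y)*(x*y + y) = x^4*y + x^3*y^2 + x^3*y - 37*x^2*y^3 + x^2*y^2 + 35*x*y^4 - 37*x*y^3 + 35*y^4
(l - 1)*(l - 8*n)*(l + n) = l^3 - 7*l^2*n - l^2 - 8*l*n^2 + 7*l*n + 8*n^2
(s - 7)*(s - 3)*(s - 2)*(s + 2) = s^4 - 10*s^3 + 17*s^2 + 40*s - 84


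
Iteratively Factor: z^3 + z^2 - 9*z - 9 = (z + 1)*(z^2 - 9) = (z + 1)*(z + 3)*(z - 3)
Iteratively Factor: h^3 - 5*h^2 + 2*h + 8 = (h - 4)*(h^2 - h - 2) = (h - 4)*(h + 1)*(h - 2)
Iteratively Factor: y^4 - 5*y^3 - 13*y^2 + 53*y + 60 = (y + 1)*(y^3 - 6*y^2 - 7*y + 60) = (y - 5)*(y + 1)*(y^2 - y - 12) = (y - 5)*(y - 4)*(y + 1)*(y + 3)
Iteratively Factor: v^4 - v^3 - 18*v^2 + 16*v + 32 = (v - 2)*(v^3 + v^2 - 16*v - 16) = (v - 2)*(v + 4)*(v^2 - 3*v - 4) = (v - 4)*(v - 2)*(v + 4)*(v + 1)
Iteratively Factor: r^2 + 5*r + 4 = (r + 4)*(r + 1)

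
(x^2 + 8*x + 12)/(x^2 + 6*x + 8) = (x + 6)/(x + 4)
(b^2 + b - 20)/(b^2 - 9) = (b^2 + b - 20)/(b^2 - 9)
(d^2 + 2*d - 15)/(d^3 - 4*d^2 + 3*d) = (d + 5)/(d*(d - 1))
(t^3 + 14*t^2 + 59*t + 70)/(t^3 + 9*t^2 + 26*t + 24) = (t^2 + 12*t + 35)/(t^2 + 7*t + 12)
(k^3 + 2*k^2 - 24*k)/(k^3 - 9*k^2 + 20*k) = (k + 6)/(k - 5)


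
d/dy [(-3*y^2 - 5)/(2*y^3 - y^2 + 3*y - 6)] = (6*y^4 + 21*y^2 + 26*y + 15)/(4*y^6 - 4*y^5 + 13*y^4 - 30*y^3 + 21*y^2 - 36*y + 36)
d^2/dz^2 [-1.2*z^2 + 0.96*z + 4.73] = -2.40000000000000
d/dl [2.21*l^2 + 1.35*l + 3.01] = 4.42*l + 1.35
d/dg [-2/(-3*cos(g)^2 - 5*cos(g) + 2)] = 2*(6*cos(g) + 5)*sin(g)/(3*cos(g)^2 + 5*cos(g) - 2)^2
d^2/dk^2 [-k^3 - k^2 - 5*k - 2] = -6*k - 2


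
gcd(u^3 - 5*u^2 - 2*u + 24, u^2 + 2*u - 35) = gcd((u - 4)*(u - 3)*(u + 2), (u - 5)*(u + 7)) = 1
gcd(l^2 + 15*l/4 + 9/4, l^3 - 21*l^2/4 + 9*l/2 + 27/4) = l + 3/4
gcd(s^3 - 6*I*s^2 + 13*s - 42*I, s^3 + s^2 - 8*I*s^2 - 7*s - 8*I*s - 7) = s - 7*I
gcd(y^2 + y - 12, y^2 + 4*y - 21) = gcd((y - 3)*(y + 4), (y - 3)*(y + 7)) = y - 3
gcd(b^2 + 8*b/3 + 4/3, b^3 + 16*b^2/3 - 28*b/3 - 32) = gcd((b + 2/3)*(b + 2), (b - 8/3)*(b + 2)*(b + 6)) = b + 2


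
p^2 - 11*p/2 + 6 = (p - 4)*(p - 3/2)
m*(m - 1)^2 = m^3 - 2*m^2 + m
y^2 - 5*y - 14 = (y - 7)*(y + 2)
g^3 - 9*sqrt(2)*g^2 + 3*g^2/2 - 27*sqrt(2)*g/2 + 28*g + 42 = (g + 3/2)*(g - 7*sqrt(2))*(g - 2*sqrt(2))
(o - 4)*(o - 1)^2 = o^3 - 6*o^2 + 9*o - 4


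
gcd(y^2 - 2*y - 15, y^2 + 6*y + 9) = y + 3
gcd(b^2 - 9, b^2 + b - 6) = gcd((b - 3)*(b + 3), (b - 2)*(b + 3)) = b + 3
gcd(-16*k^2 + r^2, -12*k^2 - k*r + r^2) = -4*k + r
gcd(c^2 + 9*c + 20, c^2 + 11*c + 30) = c + 5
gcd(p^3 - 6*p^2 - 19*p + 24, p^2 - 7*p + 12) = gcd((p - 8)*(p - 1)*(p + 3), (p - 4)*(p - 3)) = 1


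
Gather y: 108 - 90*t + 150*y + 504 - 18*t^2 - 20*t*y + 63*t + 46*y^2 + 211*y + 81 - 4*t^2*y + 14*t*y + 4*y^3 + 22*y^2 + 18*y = -18*t^2 - 27*t + 4*y^3 + 68*y^2 + y*(-4*t^2 - 6*t + 379) + 693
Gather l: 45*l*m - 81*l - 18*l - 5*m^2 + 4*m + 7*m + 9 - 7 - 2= l*(45*m - 99) - 5*m^2 + 11*m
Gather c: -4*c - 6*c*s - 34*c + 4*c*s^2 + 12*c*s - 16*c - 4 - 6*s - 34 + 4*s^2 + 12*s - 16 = c*(4*s^2 + 6*s - 54) + 4*s^2 + 6*s - 54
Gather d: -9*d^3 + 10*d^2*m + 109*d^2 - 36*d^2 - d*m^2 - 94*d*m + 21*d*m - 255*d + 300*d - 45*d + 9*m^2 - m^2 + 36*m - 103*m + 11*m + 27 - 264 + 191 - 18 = -9*d^3 + d^2*(10*m + 73) + d*(-m^2 - 73*m) + 8*m^2 - 56*m - 64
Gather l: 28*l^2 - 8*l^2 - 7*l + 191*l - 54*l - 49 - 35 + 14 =20*l^2 + 130*l - 70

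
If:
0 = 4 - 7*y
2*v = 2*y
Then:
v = 4/7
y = 4/7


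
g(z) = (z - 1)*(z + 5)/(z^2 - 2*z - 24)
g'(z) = (2 - 2*z)*(z - 1)*(z + 5)/(z^2 - 2*z - 24)^2 + (z - 1)/(z^2 - 2*z - 24) + (z + 5)/(z^2 - 2*z - 24)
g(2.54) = -0.51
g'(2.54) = -0.47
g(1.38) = -0.10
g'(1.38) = -0.27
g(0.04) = 0.20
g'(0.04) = -0.19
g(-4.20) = -2.04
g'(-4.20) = -12.55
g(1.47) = -0.12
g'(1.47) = -0.28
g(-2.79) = 0.79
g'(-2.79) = -0.41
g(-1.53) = 0.47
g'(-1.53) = -0.18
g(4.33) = -2.23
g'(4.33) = -1.98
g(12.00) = 1.95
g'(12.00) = -0.15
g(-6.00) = 0.29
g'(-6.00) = -0.16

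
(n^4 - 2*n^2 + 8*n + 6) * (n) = n^5 - 2*n^3 + 8*n^2 + 6*n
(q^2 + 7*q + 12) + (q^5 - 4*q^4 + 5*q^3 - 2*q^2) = q^5 - 4*q^4 + 5*q^3 - q^2 + 7*q + 12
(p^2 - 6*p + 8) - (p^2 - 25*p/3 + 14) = 7*p/3 - 6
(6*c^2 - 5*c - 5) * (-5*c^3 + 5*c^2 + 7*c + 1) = -30*c^5 + 55*c^4 + 42*c^3 - 54*c^2 - 40*c - 5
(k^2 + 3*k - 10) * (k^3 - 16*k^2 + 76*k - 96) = k^5 - 13*k^4 + 18*k^3 + 292*k^2 - 1048*k + 960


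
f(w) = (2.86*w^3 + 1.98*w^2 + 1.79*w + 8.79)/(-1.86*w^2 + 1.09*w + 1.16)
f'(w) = (3.72*w - 1.09)*(2.86*w^3 + 1.98*w^2 + 1.79*w + 8.79)/(-1.86*w^2 + 1.09*w + 1.16)^2 + (8.58*w^2 + 3.96*w + 1.79)/(-1.86*w^2 + 1.09*w + 1.16) = (-5.3196*w^4 + 6.2348*w^3 + 15.4404*w^2 + 37.2924*w - 7.5047)/(3.4596*w^4 - 4.0548*w^3 - 3.1271*w^2 + 2.5288*w + 1.3456)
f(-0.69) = -15.82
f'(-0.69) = -127.72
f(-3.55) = 3.85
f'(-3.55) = -1.56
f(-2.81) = 2.66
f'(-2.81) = -1.67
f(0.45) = 8.05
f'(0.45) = 7.86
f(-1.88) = 0.88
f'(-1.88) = -2.35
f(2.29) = -9.45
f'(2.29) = 2.35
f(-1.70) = 0.43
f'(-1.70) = -2.75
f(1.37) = -26.63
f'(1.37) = 99.54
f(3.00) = -8.87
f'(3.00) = -0.13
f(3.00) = -8.87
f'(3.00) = -0.13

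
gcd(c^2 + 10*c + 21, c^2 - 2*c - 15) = c + 3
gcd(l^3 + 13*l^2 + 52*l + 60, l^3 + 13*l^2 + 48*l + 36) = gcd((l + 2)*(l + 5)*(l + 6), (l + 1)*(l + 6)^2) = l + 6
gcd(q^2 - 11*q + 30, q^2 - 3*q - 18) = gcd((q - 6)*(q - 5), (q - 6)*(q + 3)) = q - 6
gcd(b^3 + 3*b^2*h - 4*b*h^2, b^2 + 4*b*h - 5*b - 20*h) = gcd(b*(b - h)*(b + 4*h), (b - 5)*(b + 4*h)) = b + 4*h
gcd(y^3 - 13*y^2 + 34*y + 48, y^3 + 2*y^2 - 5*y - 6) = y + 1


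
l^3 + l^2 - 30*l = l*(l - 5)*(l + 6)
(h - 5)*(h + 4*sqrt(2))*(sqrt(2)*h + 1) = sqrt(2)*h^3 - 5*sqrt(2)*h^2 + 9*h^2 - 45*h + 4*sqrt(2)*h - 20*sqrt(2)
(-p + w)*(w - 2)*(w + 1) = -p*w^2 + p*w + 2*p + w^3 - w^2 - 2*w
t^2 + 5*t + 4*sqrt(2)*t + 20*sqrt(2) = (t + 5)*(t + 4*sqrt(2))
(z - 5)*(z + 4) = z^2 - z - 20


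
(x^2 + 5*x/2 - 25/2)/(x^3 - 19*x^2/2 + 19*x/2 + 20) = (x + 5)/(x^2 - 7*x - 8)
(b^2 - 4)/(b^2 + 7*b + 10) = (b - 2)/(b + 5)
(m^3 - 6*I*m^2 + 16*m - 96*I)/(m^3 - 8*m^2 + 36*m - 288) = (m^2 + 16)/(m^2 + m*(-8 + 6*I) - 48*I)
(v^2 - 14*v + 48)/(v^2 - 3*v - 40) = (v - 6)/(v + 5)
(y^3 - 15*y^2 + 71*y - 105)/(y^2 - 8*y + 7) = (y^2 - 8*y + 15)/(y - 1)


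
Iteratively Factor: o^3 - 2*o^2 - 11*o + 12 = (o + 3)*(o^2 - 5*o + 4) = (o - 1)*(o + 3)*(o - 4)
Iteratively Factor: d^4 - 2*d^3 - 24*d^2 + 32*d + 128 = (d - 4)*(d^3 + 2*d^2 - 16*d - 32) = (d - 4)*(d + 4)*(d^2 - 2*d - 8) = (d - 4)^2*(d + 4)*(d + 2)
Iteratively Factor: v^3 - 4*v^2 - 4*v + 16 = (v - 4)*(v^2 - 4) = (v - 4)*(v - 2)*(v + 2)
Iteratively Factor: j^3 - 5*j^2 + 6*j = (j - 3)*(j^2 - 2*j) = j*(j - 3)*(j - 2)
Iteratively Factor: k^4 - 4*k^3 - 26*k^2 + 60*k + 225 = (k - 5)*(k^3 + k^2 - 21*k - 45) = (k - 5)*(k + 3)*(k^2 - 2*k - 15) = (k - 5)*(k + 3)^2*(k - 5)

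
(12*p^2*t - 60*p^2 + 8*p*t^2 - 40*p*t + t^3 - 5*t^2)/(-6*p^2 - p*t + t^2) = (-6*p*t + 30*p - t^2 + 5*t)/(3*p - t)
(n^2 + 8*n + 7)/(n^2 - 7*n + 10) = (n^2 + 8*n + 7)/(n^2 - 7*n + 10)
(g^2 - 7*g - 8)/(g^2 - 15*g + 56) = (g + 1)/(g - 7)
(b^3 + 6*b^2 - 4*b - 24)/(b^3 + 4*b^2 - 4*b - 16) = (b + 6)/(b + 4)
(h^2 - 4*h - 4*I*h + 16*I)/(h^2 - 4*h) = (h - 4*I)/h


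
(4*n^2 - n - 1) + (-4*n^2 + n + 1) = 0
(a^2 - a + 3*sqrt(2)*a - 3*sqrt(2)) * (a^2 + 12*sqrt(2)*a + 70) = a^4 - a^3 + 15*sqrt(2)*a^3 - 15*sqrt(2)*a^2 + 142*a^2 - 142*a + 210*sqrt(2)*a - 210*sqrt(2)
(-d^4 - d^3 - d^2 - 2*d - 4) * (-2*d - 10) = 2*d^5 + 12*d^4 + 12*d^3 + 14*d^2 + 28*d + 40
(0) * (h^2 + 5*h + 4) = 0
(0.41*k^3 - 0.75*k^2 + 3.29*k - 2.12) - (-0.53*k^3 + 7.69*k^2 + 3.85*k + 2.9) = 0.94*k^3 - 8.44*k^2 - 0.56*k - 5.02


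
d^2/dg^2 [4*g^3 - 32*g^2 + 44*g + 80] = 24*g - 64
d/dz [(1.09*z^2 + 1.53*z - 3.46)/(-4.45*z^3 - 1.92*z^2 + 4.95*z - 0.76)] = (4.8505*z^4 + 13.617*z^3 - 37.8579*z^2 - 14.9432*z + 15.9642)/(19.8025*z^6 + 17.088*z^5 - 40.3686*z^4 - 12.244*z^3 + 27.4209*z^2 - 7.524*z + 0.5776)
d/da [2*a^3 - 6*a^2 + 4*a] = 6*a^2 - 12*a + 4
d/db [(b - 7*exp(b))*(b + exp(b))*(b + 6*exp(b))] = 3*b^2 - 86*b*exp(2*b) - 126*exp(3*b) - 43*exp(2*b)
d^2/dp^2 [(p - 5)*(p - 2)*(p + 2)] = 6*p - 10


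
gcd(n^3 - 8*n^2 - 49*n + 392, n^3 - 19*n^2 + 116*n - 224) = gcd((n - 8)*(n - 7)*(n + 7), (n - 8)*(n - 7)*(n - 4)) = n^2 - 15*n + 56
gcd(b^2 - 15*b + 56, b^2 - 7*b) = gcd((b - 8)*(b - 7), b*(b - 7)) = b - 7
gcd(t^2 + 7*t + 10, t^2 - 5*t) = 1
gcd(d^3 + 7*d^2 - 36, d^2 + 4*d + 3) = d + 3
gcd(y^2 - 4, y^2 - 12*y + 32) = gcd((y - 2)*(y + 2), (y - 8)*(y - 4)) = 1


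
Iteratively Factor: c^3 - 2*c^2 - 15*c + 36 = (c - 3)*(c^2 + c - 12) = (c - 3)^2*(c + 4)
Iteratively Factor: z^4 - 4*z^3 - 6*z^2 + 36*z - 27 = (z - 3)*(z^3 - z^2 - 9*z + 9) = (z - 3)^2*(z^2 + 2*z - 3) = (z - 3)^2*(z + 3)*(z - 1)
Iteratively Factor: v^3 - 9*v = (v + 3)*(v^2 - 3*v) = (v - 3)*(v + 3)*(v)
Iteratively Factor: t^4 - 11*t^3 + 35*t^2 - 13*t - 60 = (t + 1)*(t^3 - 12*t^2 + 47*t - 60) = (t - 3)*(t + 1)*(t^2 - 9*t + 20) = (t - 4)*(t - 3)*(t + 1)*(t - 5)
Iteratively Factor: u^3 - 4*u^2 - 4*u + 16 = (u + 2)*(u^2 - 6*u + 8) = (u - 2)*(u + 2)*(u - 4)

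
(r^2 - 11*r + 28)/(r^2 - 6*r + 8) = (r - 7)/(r - 2)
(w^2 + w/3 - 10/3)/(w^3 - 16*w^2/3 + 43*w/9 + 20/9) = 3*(w + 2)/(3*w^2 - 11*w - 4)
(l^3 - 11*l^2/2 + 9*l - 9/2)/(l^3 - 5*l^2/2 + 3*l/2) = (l - 3)/l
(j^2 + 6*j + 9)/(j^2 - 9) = (j + 3)/(j - 3)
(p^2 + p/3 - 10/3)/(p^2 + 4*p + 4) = (p - 5/3)/(p + 2)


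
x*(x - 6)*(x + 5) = x^3 - x^2 - 30*x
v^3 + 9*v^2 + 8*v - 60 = (v - 2)*(v + 5)*(v + 6)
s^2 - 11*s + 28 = (s - 7)*(s - 4)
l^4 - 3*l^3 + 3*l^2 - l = l*(l - 1)^3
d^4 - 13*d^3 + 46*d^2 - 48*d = d*(d - 8)*(d - 3)*(d - 2)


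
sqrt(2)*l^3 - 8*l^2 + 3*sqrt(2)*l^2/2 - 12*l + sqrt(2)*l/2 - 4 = (l + 1)*(l - 4*sqrt(2))*(sqrt(2)*l + sqrt(2)/2)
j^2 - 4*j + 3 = (j - 3)*(j - 1)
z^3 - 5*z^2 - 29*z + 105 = (z - 7)*(z - 3)*(z + 5)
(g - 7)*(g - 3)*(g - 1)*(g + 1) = g^4 - 10*g^3 + 20*g^2 + 10*g - 21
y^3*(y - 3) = y^4 - 3*y^3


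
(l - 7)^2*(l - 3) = l^3 - 17*l^2 + 91*l - 147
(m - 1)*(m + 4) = m^2 + 3*m - 4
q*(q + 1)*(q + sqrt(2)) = q^3 + q^2 + sqrt(2)*q^2 + sqrt(2)*q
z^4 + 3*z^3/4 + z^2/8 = z^2*(z + 1/4)*(z + 1/2)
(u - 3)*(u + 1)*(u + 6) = u^3 + 4*u^2 - 15*u - 18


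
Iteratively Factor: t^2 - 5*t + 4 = (t - 1)*(t - 4)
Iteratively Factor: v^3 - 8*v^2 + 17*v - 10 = (v - 5)*(v^2 - 3*v + 2) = (v - 5)*(v - 2)*(v - 1)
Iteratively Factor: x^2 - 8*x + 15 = (x - 3)*(x - 5)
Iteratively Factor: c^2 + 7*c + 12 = (c + 3)*(c + 4)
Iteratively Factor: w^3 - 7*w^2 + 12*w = (w)*(w^2 - 7*w + 12) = w*(w - 4)*(w - 3)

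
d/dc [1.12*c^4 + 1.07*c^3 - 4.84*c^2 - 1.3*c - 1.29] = 4.48*c^3 + 3.21*c^2 - 9.68*c - 1.3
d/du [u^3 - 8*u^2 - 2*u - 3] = 3*u^2 - 16*u - 2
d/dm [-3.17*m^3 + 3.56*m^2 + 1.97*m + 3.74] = -9.51*m^2 + 7.12*m + 1.97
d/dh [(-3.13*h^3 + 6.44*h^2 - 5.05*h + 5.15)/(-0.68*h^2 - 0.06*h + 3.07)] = (2.1284*h^4 + 0.3756*h^3 - 32.6477*h^2 + 46.5456*h - 15.1945)/(0.4624*h^4 + 0.0816*h^3 - 4.1716*h^2 - 0.3684*h + 9.4249)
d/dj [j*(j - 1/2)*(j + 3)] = 3*j^2 + 5*j - 3/2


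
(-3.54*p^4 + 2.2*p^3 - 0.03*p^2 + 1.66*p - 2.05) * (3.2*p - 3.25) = -11.328*p^5 + 18.545*p^4 - 7.246*p^3 + 5.4095*p^2 - 11.955*p + 6.6625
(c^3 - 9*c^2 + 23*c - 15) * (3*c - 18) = 3*c^4 - 45*c^3 + 231*c^2 - 459*c + 270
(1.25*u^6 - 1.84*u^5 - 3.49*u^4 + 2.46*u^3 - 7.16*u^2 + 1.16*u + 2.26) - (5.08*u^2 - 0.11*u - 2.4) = 1.25*u^6 - 1.84*u^5 - 3.49*u^4 + 2.46*u^3 - 12.24*u^2 + 1.27*u + 4.66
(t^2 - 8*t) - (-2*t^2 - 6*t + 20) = 3*t^2 - 2*t - 20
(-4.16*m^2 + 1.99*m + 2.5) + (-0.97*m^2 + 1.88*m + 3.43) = -5.13*m^2 + 3.87*m + 5.93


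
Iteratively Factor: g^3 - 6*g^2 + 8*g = (g - 4)*(g^2 - 2*g) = (g - 4)*(g - 2)*(g)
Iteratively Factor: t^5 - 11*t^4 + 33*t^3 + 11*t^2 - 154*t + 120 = (t + 2)*(t^4 - 13*t^3 + 59*t^2 - 107*t + 60) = (t - 1)*(t + 2)*(t^3 - 12*t^2 + 47*t - 60) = (t - 4)*(t - 1)*(t + 2)*(t^2 - 8*t + 15) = (t - 5)*(t - 4)*(t - 1)*(t + 2)*(t - 3)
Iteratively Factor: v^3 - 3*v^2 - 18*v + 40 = (v - 2)*(v^2 - v - 20) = (v - 5)*(v - 2)*(v + 4)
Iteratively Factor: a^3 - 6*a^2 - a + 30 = (a - 3)*(a^2 - 3*a - 10) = (a - 5)*(a - 3)*(a + 2)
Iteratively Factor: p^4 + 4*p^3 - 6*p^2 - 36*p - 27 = (p + 1)*(p^3 + 3*p^2 - 9*p - 27) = (p + 1)*(p + 3)*(p^2 - 9) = (p - 3)*(p + 1)*(p + 3)*(p + 3)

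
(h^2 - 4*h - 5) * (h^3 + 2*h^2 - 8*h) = h^5 - 2*h^4 - 21*h^3 + 22*h^2 + 40*h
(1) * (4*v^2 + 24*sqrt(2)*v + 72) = 4*v^2 + 24*sqrt(2)*v + 72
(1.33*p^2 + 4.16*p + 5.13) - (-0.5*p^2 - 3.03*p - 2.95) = 1.83*p^2 + 7.19*p + 8.08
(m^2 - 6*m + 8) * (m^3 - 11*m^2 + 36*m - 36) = m^5 - 17*m^4 + 110*m^3 - 340*m^2 + 504*m - 288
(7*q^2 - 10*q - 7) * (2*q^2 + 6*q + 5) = 14*q^4 + 22*q^3 - 39*q^2 - 92*q - 35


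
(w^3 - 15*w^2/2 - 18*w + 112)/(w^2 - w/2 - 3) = (-2*w^3 + 15*w^2 + 36*w - 224)/(-2*w^2 + w + 6)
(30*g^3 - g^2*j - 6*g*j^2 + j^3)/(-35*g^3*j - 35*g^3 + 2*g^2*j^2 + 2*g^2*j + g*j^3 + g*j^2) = (-6*g^2 - g*j + j^2)/(g*(7*g*j + 7*g + j^2 + j))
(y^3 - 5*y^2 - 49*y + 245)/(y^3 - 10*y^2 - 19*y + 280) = (y^2 + 2*y - 35)/(y^2 - 3*y - 40)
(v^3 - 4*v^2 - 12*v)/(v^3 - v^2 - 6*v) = (v - 6)/(v - 3)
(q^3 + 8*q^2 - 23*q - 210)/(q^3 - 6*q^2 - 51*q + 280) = (q + 6)/(q - 8)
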